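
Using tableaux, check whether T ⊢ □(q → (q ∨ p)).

Tableau for the negation ¬□(q → (q ∨ p)):
1. ¬□(q → (q ∨ p)), 0
2. ¬(q → (q ∨ p)), 1   [¬□-rule on 1: fresh world 1, 0R1]
3. q, 1   [¬→-rule on 2]
4. ¬(q ∨ p), 1   [¬→-rule on 2]
5. ¬q, 1   [¬∨-rule on 4]
6. ¬p, 1   [¬∨-rule on 4]
Accessibility: 0R0, 0R1, 1R1
Branch closes: q and ¬q both at 1.
All branches of the negation close; one closing branch shown above.

Yes, valid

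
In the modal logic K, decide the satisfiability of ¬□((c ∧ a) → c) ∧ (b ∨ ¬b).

Unsatisfiable (every branch closes)

1. ¬□((c ∧ a) → c) ∧ (b ∨ ¬b), w0
2. ¬□((c ∧ a) → c), w0   [∧-rule on 1]
3. b ∨ ¬b, w0   [∧-rule on 1]
4. ¬b, w0   [∨-rule on 3 (branches; this branch)]
5. ¬((c ∧ a) → c), w1   [¬□-rule on 2: fresh world w1, w0Rw1]
6. c ∧ a, w1   [¬→-rule on 5]
7. ¬c, w1   [¬→-rule on 5]
8. c, w1   [∧-rule on 6]
9. a, w1   [∧-rule on 6]
Accessibility: w0Rw1
Branch closes: c and ¬c both at w1.
(One branch shown.) All branches close.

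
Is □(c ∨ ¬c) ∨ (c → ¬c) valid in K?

Yes, valid

Tableau for the negation ¬(□(c ∨ ¬c) ∨ (c → ¬c)):
1. ¬(□(c ∨ ¬c) ∨ (c → ¬c)), u
2. ¬□(c ∨ ¬c), u
3. ¬(c → ¬c), u
4. c, u
5. ¬(c ∨ ¬c), v
6. ¬c, v
7. c, v
Accessibility: uRv
Branch closes: c and ¬c both at v.
Every branch of the negation's tableau closes; the branch above is one of them.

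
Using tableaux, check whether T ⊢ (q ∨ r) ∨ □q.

No, not valid

Tableau for the negation ¬((q ∨ r) ∨ □q):
1. ¬((q ∨ r) ∨ □q), u
2. ¬(q ∨ r), u
3. ¬□q, u
4. ¬q, u
5. ¬r, u
6. ¬q, v
Accessibility: uRu, uRv, vRv
The negation has an open branch (countermodel exists).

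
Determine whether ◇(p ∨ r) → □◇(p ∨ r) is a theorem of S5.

Valid

Tableau for the negation ¬(◇(p ∨ r) → □◇(p ∨ r)):
1. ¬(◇(p ∨ r) → □◇(p ∨ r)), 0
2. ◇(p ∨ r), 0   [¬→-rule on 1]
3. ¬□◇(p ∨ r), 0   [¬→-rule on 1]
4. p ∨ r, 1   [◇-rule on 2: fresh world 1, 0R1]
5. r, 1   [∨-rule on 4 (branches; this branch)]
6. ¬◇(p ∨ r), 2   [¬□-rule on 3: fresh world 2, 0R2]
7. ¬(p ∨ r), 0   [¬◇-rule on 6 via 2R0]
8. ¬p, 0   [¬∨-rule on 7]
9. ¬r, 0   [¬∨-rule on 7]
10. ¬(p ∨ r), 1   [¬◇-rule on 6 via 2R1]
11. ¬p, 1   [¬∨-rule on 10]
12. ¬r, 1   [¬∨-rule on 10]
Accessibility: 0R0, 0R1, 0R2, 1R0, 1R1, 1R2, 2R0, 2R1, 2R2
Branch closes: r and ¬r both at 1.
Every branch of the negation's tableau closes; the branch above is one of them.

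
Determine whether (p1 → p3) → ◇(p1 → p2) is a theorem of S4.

No, not valid

Tableau for the negation ¬((p1 → p3) → ◇(p1 → p2)):
1. ¬((p1 → p3) → ◇(p1 → p2)), w0
2. p1 → p3, w0   [¬→-rule on 1]
3. ¬◇(p1 → p2), w0   [¬→-rule on 1]
4. ¬(p1 → p2), w0   [¬◇-rule on 3 via w0Rw0]
5. p1, w0   [¬→-rule on 4]
6. ¬p2, w0   [¬→-rule on 4]
7. p3, w0   [→-rule on 2 (branches; this branch)]
Accessibility: w0Rw0
The negation has an open branch (countermodel exists).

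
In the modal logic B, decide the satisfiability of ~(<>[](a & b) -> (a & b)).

1. ~(<>[](a & b) -> (a & b)), 0
2. <>[](a & b), 0
3. ~(a & b), 0
4. ~b, 0
5. [](a & b), 1
6. a & b, 0
7. a, 0
8. b, 0
Accessibility: 0R0, 0R1, 1R0, 1R1
Branch closes: b and ~b both at 0.
All branches of the tableau close; one closing branch shown above.

Unsatisfiable (every branch closes)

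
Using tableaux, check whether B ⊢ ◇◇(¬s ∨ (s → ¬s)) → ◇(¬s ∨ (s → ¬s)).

No, not valid

Tableau for the negation ¬(◇◇(¬s ∨ (s → ¬s)) → ◇(¬s ∨ (s → ¬s))):
1. ¬(◇◇(¬s ∨ (s → ¬s)) → ◇(¬s ∨ (s → ¬s))), 0
2. ◇◇(¬s ∨ (s → ¬s)), 0
3. ¬◇(¬s ∨ (s → ¬s)), 0
4. ¬(¬s ∨ (s → ¬s)), 0
5. s, 0
6. ¬(s → ¬s), 0
7. ◇(¬s ∨ (s → ¬s)), 1
8. ¬(¬s ∨ (s → ¬s)), 1
9. s, 1
10. ¬(s → ¬s), 1
11. ¬s ∨ (s → ¬s), 2
12. s → ¬s, 2
13. ¬s, 2
Accessibility: 0R0, 0R1, 1R0, 1R1, 1R2, 2R1, 2R2
The negation has an open branch (countermodel exists).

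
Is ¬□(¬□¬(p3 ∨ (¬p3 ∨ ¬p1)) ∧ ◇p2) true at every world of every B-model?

Invalid (countermodel exists)

Tableau for the negation □(¬□¬(p3 ∨ (¬p3 ∨ ¬p1)) ∧ ◇p2):
1. □(¬□¬(p3 ∨ (¬p3 ∨ ¬p1)) ∧ ◇p2), 0
2. ¬□¬(p3 ∨ (¬p3 ∨ ¬p1)) ∧ ◇p2, 0   [□-rule on 1 via 0R0]
3. ¬□¬(p3 ∨ (¬p3 ∨ ¬p1)), 0   [∧-rule on 2]
4. ◇p2, 0   [∧-rule on 2]
5. p3 ∨ (¬p3 ∨ ¬p1), 1   [¬□-rule on 3: fresh world 1, 0R1]
6. ¬□¬(p3 ∨ (¬p3 ∨ ¬p1)) ∧ ◇p2, 1   [□-rule on 1 via 0R1]
7. ¬□¬(p3 ∨ (¬p3 ∨ ¬p1)), 1   [∧-rule on 6]
8. ◇p2, 1   [∧-rule on 6]
9. ¬p3 ∨ ¬p1, 1   [∨-rule on 5 (branches; this branch)]
10. ¬p1, 1   [∨-rule on 9 (branches; this branch)]
11. p2, 2   [◇-rule on 4: fresh world 2, 0R2]
12. ¬□¬(p3 ∨ (¬p3 ∨ ¬p1)) ∧ ◇p2, 2   [□-rule on 1 via 0R2]
13. ¬□¬(p3 ∨ (¬p3 ∨ ¬p1)), 2   [∧-rule on 12]
14. ◇p2, 2   [∧-rule on 12]
15. p3 ∨ (¬p3 ∨ ¬p1), 3   [¬□-rule on 7: fresh world 3, 1R3]
16. ¬p3 ∨ ¬p1, 3   [∨-rule on 15 (branches; this branch)]
17. ¬p1, 3   [∨-rule on 16 (branches; this branch)]
18. p2, 4   [◇-rule on 8: fresh world 4, 1R4]
19. p3 ∨ (¬p3 ∨ ¬p1), 5   [¬□-rule on 13: fresh world 5, 2R5]
20. ¬p3 ∨ ¬p1, 5   [∨-rule on 19 (branches; this branch)]
21. ¬p1, 5   [∨-rule on 20 (branches; this branch)]
22. p2, 6   [◇-rule on 14: fresh world 6, 2R6]
Accessibility: 0R0, 0R1, 0R2, 1R0, 1R1, 1R3, 1R4, 2R0, 2R2, 2R5, 2R6, 3R1, 3R3, 4R1, 4R4, 5R2, 5R5, 6R2, 6R6
The negation has an open branch (countermodel exists).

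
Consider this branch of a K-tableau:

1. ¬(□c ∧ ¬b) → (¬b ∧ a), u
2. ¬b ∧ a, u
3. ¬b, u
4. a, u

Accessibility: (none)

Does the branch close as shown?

Not closed

There is no literal clash: for every atom and world, at most one sign appears.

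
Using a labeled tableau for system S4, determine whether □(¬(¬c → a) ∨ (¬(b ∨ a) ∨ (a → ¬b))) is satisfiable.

1. □(¬(¬c → a) ∨ (¬(b ∨ a) ∨ (a → ¬b))), 0
2. ¬(¬c → a) ∨ (¬(b ∨ a) ∨ (a → ¬b)), 0
3. ¬(b ∨ a) ∨ (a → ¬b), 0
4. a → ¬b, 0
5. ¬b, 0
Accessibility: 0R0

Yes, satisfiable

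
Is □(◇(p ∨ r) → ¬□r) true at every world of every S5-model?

Tableau for the negation ¬□(◇(p ∨ r) → ¬□r):
1. ¬□(◇(p ∨ r) → ¬□r), w0
2. ¬(◇(p ∨ r) → ¬□r), w1   [¬□-rule on 1: fresh world w1, w0Rw1]
3. ◇(p ∨ r), w1   [¬→-rule on 2]
4. □r, w1   [¬→-rule on 2]
5. r, w0   [□-rule on 4 via w1Rw0]
6. r, w1   [□-rule on 4 via w1Rw1]
7. p ∨ r, w2   [◇-rule on 3: fresh world w2, w1Rw2]
8. r, w2   [□-rule on 4 via w1Rw2]
Accessibility: w0Rw0, w0Rw1, w0Rw2, w1Rw0, w1Rw1, w1Rw2, w2Rw0, w2Rw1, w2Rw2
The negation has an open branch (countermodel exists).

Not valid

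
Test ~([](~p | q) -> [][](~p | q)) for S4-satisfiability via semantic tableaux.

1. ~([](~p | q) -> [][](~p | q)), w0
2. [](~p | q), w0
3. ~[][](~p | q), w0
4. ~p | q, w0
5. q, w0
6. ~[](~p | q), w1
7. ~p | q, w1
8. q, w1
9. ~(~p | q), w2
10. p, w2
11. ~q, w2
12. ~p | q, w2
13. q, w2
Accessibility: w0Rw0, w0Rw1, w0Rw2, w1Rw1, w1Rw2, w2Rw2
Branch closes: q and ~q both at w2.
All branches of the tableau close; one closing branch shown above.

Unsatisfiable (every branch closes)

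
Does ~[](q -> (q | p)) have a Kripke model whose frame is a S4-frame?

Unsatisfiable

1. ~[](q -> (q | p)), w0
2. ~(q -> (q | p)), w1
3. q, w1
4. ~(q | p), w1
5. ~q, w1
6. ~p, w1
Accessibility: w0Rw0, w0Rw1, w1Rw1
Branch closes: q and ~q both at w1.
Every branch closes; the branch above is one of them.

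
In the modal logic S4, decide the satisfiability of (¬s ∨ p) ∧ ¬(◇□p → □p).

1. (¬s ∨ p) ∧ ¬(◇□p → □p), w0
2. ¬s ∨ p, w0
3. ¬(◇□p → □p), w0
4. ◇□p, w0
5. ¬□p, w0
6. p, w0
7. □p, w1
8. p, w1
9. ¬p, w2
Accessibility: w0Rw0, w0Rw1, w0Rw2, w1Rw1, w2Rw2

Satisfiable (open branch found)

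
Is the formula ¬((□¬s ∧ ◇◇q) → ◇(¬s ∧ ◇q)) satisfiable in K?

Unsatisfiable

1. ¬((□¬s ∧ ◇◇q) → ◇(¬s ∧ ◇q)), w0
2. □¬s ∧ ◇◇q, w0
3. ¬◇(¬s ∧ ◇q), w0
4. □¬s, w0
5. ◇◇q, w0
6. ◇q, w1
7. ¬(¬s ∧ ◇q), w1
8. ¬s, w1
9. ¬◇q, w1
10. q, w2
11. ¬q, w2
Accessibility: w0Rw1, w1Rw2
Branch closes: q and ¬q both at w2.
(One branch shown.) All branches close.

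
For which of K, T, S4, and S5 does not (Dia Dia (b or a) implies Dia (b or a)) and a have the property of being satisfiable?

T-tableau for the formula:
1. not (Dia Dia (b or a) implies Dia (b or a)) and a, w0
2. not (Dia Dia (b or a) implies Dia (b or a)), w0
3. a, w0
4. Dia Dia (b or a), w0
5. not Dia (b or a), w0
6. not (b or a), w0
7. not b, w0
8. not a, w0
Accessibility: w0Rw0
Branch closes: a and not a both at w0.
Every branch closes (one shown): unsatisfiable in T, hence also in S4, S5 (every S4/S5-frame is a T-frame).
K-tableau for the formula:
1. not (Dia Dia (b or a) implies Dia (b or a)) and a, w0
2. not (Dia Dia (b or a) implies Dia (b or a)), w0
3. a, w0
4. Dia Dia (b or a), w0
5. not Dia (b or a), w0
6. Dia (b or a), w1
7. not (b or a), w1
8. not b, w1
9. not a, w1
10. b or a, w2
11. a, w2
Accessibility: w0Rw1, w1Rw2
Complete open branch: satisfiable in K.

K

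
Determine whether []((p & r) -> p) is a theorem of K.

Valid

Tableau for the negation ~[]((p & r) -> p):
1. ~[]((p & r) -> p), u
2. ~((p & r) -> p), v
3. p & r, v
4. ~p, v
5. p, v
6. r, v
Accessibility: uRv
Branch closes: p and ~p both at v.
All branches of the negation close; one closing branch shown above.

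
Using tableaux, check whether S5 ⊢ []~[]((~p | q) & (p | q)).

Tableau for the negation ~[]~[]((~p | q) & (p | q)):
1. ~[]~[]((~p | q) & (p | q)), 0
2. []((~p | q) & (p | q)), 1   [~[]-rule on 1: fresh world 1, 0R1]
3. (~p | q) & (p | q), 0   [[]-rule on 2 via 1R0]
4. ~p | q, 0   [&-rule on 3]
5. p | q, 0   [&-rule on 3]
6. (~p | q) & (p | q), 1   [[]-rule on 2 via 1R1]
7. ~p | q, 1   [&-rule on 6]
8. p | q, 1   [&-rule on 6]
9. q, 0   [|-rule on 4 (branches; this branch)]
10. q, 1   [|-rule on 7 (branches; this branch)]
Accessibility: 0R0, 0R1, 1R0, 1R1
The negation has an open branch (countermodel exists).

Invalid (countermodel exists)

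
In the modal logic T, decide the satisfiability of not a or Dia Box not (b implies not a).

Satisfiable

1. not a or Dia Box not (b implies not a), 0
2. Dia Box not (b implies not a), 0
3. Box not (b implies not a), 1
4. not (b implies not a), 1
5. b, 1
6. a, 1
Accessibility: 0R0, 0R1, 1R1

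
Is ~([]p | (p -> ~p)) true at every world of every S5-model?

Tableau for the negation []p | (p -> ~p):
1. []p | (p -> ~p), w0
2. p -> ~p, w0   [|-rule on 1 (branches; this branch)]
3. ~p, w0   [->-rule on 2 (branches; this branch)]
Accessibility: w0Rw0
The negation has an open branch (countermodel exists).

Invalid (countermodel exists)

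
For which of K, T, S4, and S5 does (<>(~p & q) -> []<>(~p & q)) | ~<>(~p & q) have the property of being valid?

S5

S5-tableau for the negation ~((<>(~p & q) -> []<>(~p & q)) | ~<>(~p & q)):
1. ~((<>(~p & q) -> []<>(~p & q)) | ~<>(~p & q)), u
2. ~(<>(~p & q) -> []<>(~p & q)), u
3. <>(~p & q), u
4. ~[]<>(~p & q), u
5. ~p & q, v
6. ~p, v
7. q, v
8. ~<>(~p & q), w
9. ~(~p & q), u
10. ~(~p & q), v
11. ~(~p & q), w
12. ~q, u
13. ~q, v
Accessibility: uRu, uRv, uRw, vRu, vRv, vRw, wRu, wRv, wRw
Branch closes: q and ~q both at v.
Every branch closes (one shown): valid in S5.
S4-tableau for the negation ~((<>(~p & q) -> []<>(~p & q)) | ~<>(~p & q)):
1. ~((<>(~p & q) -> []<>(~p & q)) | ~<>(~p & q)), u
2. ~(<>(~p & q) -> []<>(~p & q)), u
3. <>(~p & q), u
4. ~[]<>(~p & q), u
5. ~p & q, v
6. ~p, v
7. q, v
8. ~<>(~p & q), w
9. ~(~p & q), w
10. ~q, w
Accessibility: uRu, uRv, uRw, vRv, wRw
Complete open branch: countermodel on an S4-frame, so not valid in S4, nor in K, T (the same frame is also a K-frame and a T-frame).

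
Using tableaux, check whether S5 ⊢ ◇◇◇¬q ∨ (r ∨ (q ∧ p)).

Tableau for the negation ¬(◇◇◇¬q ∨ (r ∨ (q ∧ p))):
1. ¬(◇◇◇¬q ∨ (r ∨ (q ∧ p))), 0
2. ¬◇◇◇¬q, 0   [¬∨-rule on 1]
3. ¬(r ∨ (q ∧ p)), 0   [¬∨-rule on 1]
4. ¬r, 0   [¬∨-rule on 3]
5. ¬(q ∧ p), 0   [¬∨-rule on 3]
6. ¬◇◇¬q, 0   [¬◇-rule on 2 via 0R0]
7. ¬◇¬q, 0   [¬◇-rule on 6 via 0R0]
8. q, 0   [¬◇-rule on 7 via 0R0]
9. ¬p, 0   [¬∧-rule on 5 (branches; this branch)]
Accessibility: 0R0
The negation has an open branch (countermodel exists).

No, not valid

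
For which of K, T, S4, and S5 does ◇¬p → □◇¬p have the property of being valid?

S4-tableau for the negation ¬(◇¬p → □◇¬p):
1. ¬(◇¬p → □◇¬p), w0
2. ◇¬p, w0
3. ¬□◇¬p, w0
4. ¬p, w1
5. ¬◇¬p, w2
6. p, w2
Accessibility: w0Rw0, w0Rw1, w0Rw2, w1Rw1, w2Rw2
Complete open branch: countermodel on an S4-frame, so not valid in S4, nor in K, T (the same frame is also a K-frame and a T-frame).
S5-tableau for the negation ¬(◇¬p → □◇¬p):
1. ¬(◇¬p → □◇¬p), w0
2. ◇¬p, w0
3. ¬□◇¬p, w0
4. ¬p, w1
5. ¬◇¬p, w2
6. p, w0
7. p, w1
Accessibility: w0Rw0, w0Rw1, w0Rw2, w1Rw0, w1Rw1, w1Rw2, w2Rw0, w2Rw1, w2Rw2
Branch closes: p and ¬p both at w1.
Every branch closes (one shown): valid in S5.

S5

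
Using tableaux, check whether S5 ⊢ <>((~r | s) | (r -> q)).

No, not valid

Tableau for the negation ~<>((~r | s) | (r -> q)):
1. ~<>((~r | s) | (r -> q)), 0
2. ~((~r | s) | (r -> q)), 0
3. ~(~r | s), 0
4. ~(r -> q), 0
5. r, 0
6. ~s, 0
7. ~q, 0
Accessibility: 0R0
The negation has an open branch (countermodel exists).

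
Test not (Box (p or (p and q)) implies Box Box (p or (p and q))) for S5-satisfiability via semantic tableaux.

1. not (Box (p or (p and q)) implies Box Box (p or (p and q))), w0
2. Box (p or (p and q)), w0
3. not Box Box (p or (p and q)), w0
4. p or (p and q), w0
5. p and q, w0
6. p, w0
7. q, w0
8. not Box (p or (p and q)), w1
9. p or (p and q), w1
10. p and q, w1
11. p, w1
12. q, w1
13. not (p or (p and q)), w2
14. not p, w2
15. not (p and q), w2
16. p or (p and q), w2
17. not q, w2
18. p and q, w2
19. p, w2
20. q, w2
Accessibility: w0Rw0, w0Rw1, w0Rw2, w1Rw0, w1Rw1, w1Rw2, w2Rw0, w2Rw1, w2Rw2
Branch closes: p and not p both at w2.
(One branch shown.) All branches close.

Unsatisfiable (every branch closes)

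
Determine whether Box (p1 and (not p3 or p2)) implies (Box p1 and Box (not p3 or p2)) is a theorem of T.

Yes, valid

Tableau for the negation not (Box (p1 and (not p3 or p2)) implies (Box p1 and Box (not p3 or p2))):
1. not (Box (p1 and (not p3 or p2)) implies (Box p1 and Box (not p3 or p2))), 0
2. Box (p1 and (not p3 or p2)), 0
3. not (Box p1 and Box (not p3 or p2)), 0
4. p1 and (not p3 or p2), 0
5. p1, 0
6. not p3 or p2, 0
7. not Box (not p3 or p2), 0
8. p2, 0
9. not (not p3 or p2), 1
10. p3, 1
11. not p2, 1
12. p1 and (not p3 or p2), 1
13. p1, 1
14. not p3 or p2, 1
15. p2, 1
Accessibility: 0R0, 0R1, 1R1
Branch closes: p2 and not p2 both at 1.
All branches of the negation close; one closing branch shown above.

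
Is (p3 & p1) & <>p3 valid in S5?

Invalid (countermodel exists)

Tableau for the negation ~((p3 & p1) & <>p3):
1. ~((p3 & p1) & <>p3), u
2. ~<>p3, u
3. ~p3, u
Accessibility: uRu
The negation has an open branch (countermodel exists).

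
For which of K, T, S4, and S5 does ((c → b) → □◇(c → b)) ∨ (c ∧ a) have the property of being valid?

S5

S4-tableau for the negation ¬(((c → b) → □◇(c → b)) ∨ (c ∧ a)):
1. ¬(((c → b) → □◇(c → b)) ∨ (c ∧ a)), w0
2. ¬((c → b) → □◇(c → b)), w0
3. ¬(c ∧ a), w0
4. c → b, w0
5. ¬□◇(c → b), w0
6. ¬a, w0
7. b, w0
8. ¬◇(c → b), w1
9. ¬(c → b), w1
10. c, w1
11. ¬b, w1
Accessibility: w0Rw0, w0Rw1, w1Rw1
Complete open branch: countermodel on an S4-frame, so not valid in S4, nor in K, T (the same frame is also a K-frame and a T-frame).
S5-tableau for the negation ¬(((c → b) → □◇(c → b)) ∨ (c ∧ a)):
1. ¬(((c → b) → □◇(c → b)) ∨ (c ∧ a)), w0
2. ¬((c → b) → □◇(c → b)), w0
3. ¬(c ∧ a), w0
4. c → b, w0
5. ¬□◇(c → b), w0
6. ¬a, w0
7. b, w0
8. ¬◇(c → b), w1
9. ¬(c → b), w0
10. c, w0
11. ¬b, w0
Accessibility: w0Rw0, w0Rw1, w1Rw0, w1Rw1
Branch closes: b and ¬b both at w0.
Every branch closes (one shown): valid in S5.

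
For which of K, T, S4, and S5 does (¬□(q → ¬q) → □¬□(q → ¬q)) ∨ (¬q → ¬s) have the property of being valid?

S4-tableau for the negation ¬((¬□(q → ¬q) → □¬□(q → ¬q)) ∨ (¬q → ¬s)):
1. ¬((¬□(q → ¬q) → □¬□(q → ¬q)) ∨ (¬q → ¬s)), w0
2. ¬(¬□(q → ¬q) → □¬□(q → ¬q)), w0
3. ¬(¬q → ¬s), w0
4. ¬□(q → ¬q), w0
5. ¬□¬□(q → ¬q), w0
6. ¬q, w0
7. s, w0
8. ¬(q → ¬q), w1
9. q, w1
10. □(q → ¬q), w2
11. q → ¬q, w2
12. ¬q, w2
Accessibility: w0Rw0, w0Rw1, w0Rw2, w1Rw1, w2Rw2
Complete open branch: countermodel on an S4-frame, so not valid in S4, nor in K, T (the same frame is also a K-frame and a T-frame).
S5-tableau for the negation ¬((¬□(q → ¬q) → □¬□(q → ¬q)) ∨ (¬q → ¬s)):
1. ¬((¬□(q → ¬q) → □¬□(q → ¬q)) ∨ (¬q → ¬s)), w0
2. ¬(¬□(q → ¬q) → □¬□(q → ¬q)), w0
3. ¬(¬q → ¬s), w0
4. ¬□(q → ¬q), w0
5. ¬□¬□(q → ¬q), w0
6. ¬q, w0
7. s, w0
8. ¬(q → ¬q), w1
9. q, w1
10. □(q → ¬q), w2
11. q → ¬q, w0
12. q → ¬q, w1
13. q → ¬q, w2
14. ¬q, w1
Accessibility: w0Rw0, w0Rw1, w0Rw2, w1Rw0, w1Rw1, w1Rw2, w2Rw0, w2Rw1, w2Rw2
Branch closes: q and ¬q both at w1.
Every branch closes (one shown): valid in S5.

S5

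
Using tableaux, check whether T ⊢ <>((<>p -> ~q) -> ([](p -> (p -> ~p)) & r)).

Tableau for the negation ~<>((<>p -> ~q) -> ([](p -> (p -> ~p)) & r)):
1. ~<>((<>p -> ~q) -> ([](p -> (p -> ~p)) & r)), u
2. ~((<>p -> ~q) -> ([](p -> (p -> ~p)) & r)), u
3. <>p -> ~q, u
4. ~([](p -> (p -> ~p)) & r), u
5. ~q, u
6. ~r, u
Accessibility: uRu
The negation has an open branch (countermodel exists).

No, not valid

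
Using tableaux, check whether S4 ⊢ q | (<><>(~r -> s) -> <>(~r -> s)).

Tableau for the negation ~(q | (<><>(~r -> s) -> <>(~r -> s))):
1. ~(q | (<><>(~r -> s) -> <>(~r -> s))), u
2. ~q, u
3. ~(<><>(~r -> s) -> <>(~r -> s)), u
4. <><>(~r -> s), u
5. ~<>(~r -> s), u
6. ~(~r -> s), u
7. ~r, u
8. ~s, u
9. <>(~r -> s), v
10. ~(~r -> s), v
11. ~r, v
12. ~s, v
13. ~r -> s, w
14. ~(~r -> s), w
15. ~r, w
16. ~s, w
17. s, w
Accessibility: uRu, uRv, uRw, vRv, vRw, wRw
Branch closes: s and ~s both at w.
Every branch of the negation's tableau closes; the branch above is one of them.

Valid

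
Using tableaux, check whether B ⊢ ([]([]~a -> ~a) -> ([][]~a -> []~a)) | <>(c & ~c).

Valid in B

Tableau for the negation ~(([]([]~a -> ~a) -> ([][]~a -> []~a)) | <>(c & ~c)):
1. ~(([]([]~a -> ~a) -> ([][]~a -> []~a)) | <>(c & ~c)), 0
2. ~([]([]~a -> ~a) -> ([][]~a -> []~a)), 0
3. ~<>(c & ~c), 0
4. []([]~a -> ~a), 0
5. ~([][]~a -> []~a), 0
6. [][]~a, 0
7. ~[]~a, 0
8. ~(c & ~c), 0
9. []~a -> ~a, 0
10. []~a, 0
11. ~a, 0
12. c, 0
13. a, 1
14. ~(c & ~c), 1
15. []~a -> ~a, 1
16. []~a, 1
17. ~a, 1
Accessibility: 0R0, 0R1, 1R0, 1R1
Branch closes: a and ~a both at 1.
All branches of the negation close; one closing branch shown above.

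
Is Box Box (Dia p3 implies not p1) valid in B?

No, not valid

Tableau for the negation not Box Box (Dia p3 implies not p1):
1. not Box Box (Dia p3 implies not p1), 0
2. not Box (Dia p3 implies not p1), 1
3. not (Dia p3 implies not p1), 2
4. Dia p3, 2
5. p1, 2
6. p3, 3
Accessibility: 0R0, 0R1, 1R0, 1R1, 1R2, 2R1, 2R2, 2R3, 3R2, 3R3
The negation has an open branch (countermodel exists).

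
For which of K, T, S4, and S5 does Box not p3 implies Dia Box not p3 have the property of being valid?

T-tableau for the negation not (Box not p3 implies Dia Box not p3):
1. not (Box not p3 implies Dia Box not p3), w0
2. Box not p3, w0
3. not Dia Box not p3, w0
4. not p3, w0
5. not Box not p3, w0
6. p3, w1
7. not p3, w1
Accessibility: w0Rw0, w0Rw1, w1Rw1
Branch closes: p3 and not p3 both at w1.
Every branch closes (one shown): valid in T, hence also in S4, S5 (every theorem of T is a theorem of S4 and S5).
K-tableau for the negation not (Box not p3 implies Dia Box not p3):
1. not (Box not p3 implies Dia Box not p3), w0
2. Box not p3, w0
3. not Dia Box not p3, w0
Complete open branch: countermodel on a K-frame, so not valid in K.

T, S4, S5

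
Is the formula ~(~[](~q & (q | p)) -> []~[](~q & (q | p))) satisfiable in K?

1. ~(~[](~q & (q | p)) -> []~[](~q & (q | p))), w0
2. ~[](~q & (q | p)), w0
3. ~[]~[](~q & (q | p)), w0
4. ~(~q & (q | p)), w1
5. ~(q | p), w1
6. ~q, w1
7. ~p, w1
8. [](~q & (q | p)), w2
Accessibility: w0Rw1, w0Rw2

Satisfiable (open branch found)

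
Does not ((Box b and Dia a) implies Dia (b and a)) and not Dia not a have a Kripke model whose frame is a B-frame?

1. not ((Box b and Dia a) implies Dia (b and a)) and not Dia not a, w0
2. not ((Box b and Dia a) implies Dia (b and a)), w0
3. not Dia not a, w0
4. Box b and Dia a, w0
5. not Dia (b and a), w0
6. Box b, w0
7. Dia a, w0
8. a, w0
9. not (b and a), w0
10. b, w0
11. not a, w0
Accessibility: w0Rw0
Branch closes: a and not a both at w0.
All branches of the tableau close; one closing branch shown above.

Unsatisfiable (every branch closes)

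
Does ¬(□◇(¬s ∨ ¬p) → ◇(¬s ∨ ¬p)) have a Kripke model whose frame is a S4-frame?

1. ¬(□◇(¬s ∨ ¬p) → ◇(¬s ∨ ¬p)), u
2. □◇(¬s ∨ ¬p), u   [¬→-rule on 1]
3. ¬◇(¬s ∨ ¬p), u   [¬→-rule on 1]
4. ◇(¬s ∨ ¬p), u   [□-rule on 2 via uRu]
5. ¬(¬s ∨ ¬p), u   [¬◇-rule on 3 via uRu]
6. s, u   [¬∨-rule on 5]
7. p, u   [¬∨-rule on 5]
8. ¬s ∨ ¬p, v   [◇-rule on 4: fresh world v, uRv]
9. ◇(¬s ∨ ¬p), v   [□-rule on 2 via uRv]
10. ¬(¬s ∨ ¬p), v   [¬◇-rule on 3 via uRv]
11. s, v   [¬∨-rule on 10]
12. p, v   [¬∨-rule on 10]
13. ¬p, v   [∨-rule on 8 (branches; this branch)]
Accessibility: uRu, uRv, vRv
Branch closes: p and ¬p both at v.
Every branch closes; the branch above is one of them.

No, unsatisfiable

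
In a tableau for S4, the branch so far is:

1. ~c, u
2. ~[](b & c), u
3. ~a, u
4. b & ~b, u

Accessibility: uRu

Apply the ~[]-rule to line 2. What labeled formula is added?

a fresh world v with uRv, and ~(b & c) at v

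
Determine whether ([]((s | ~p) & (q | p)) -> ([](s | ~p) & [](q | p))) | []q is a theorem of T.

Yes, valid

Tableau for the negation ~(([]((s | ~p) & (q | p)) -> ([](s | ~p) & [](q | p))) | []q):
1. ~(([]((s | ~p) & (q | p)) -> ([](s | ~p) & [](q | p))) | []q), 0
2. ~([]((s | ~p) & (q | p)) -> ([](s | ~p) & [](q | p))), 0   [~|-rule on 1]
3. ~[]q, 0   [~|-rule on 1]
4. []((s | ~p) & (q | p)), 0   [~->-rule on 2]
5. ~([](s | ~p) & [](q | p)), 0   [~->-rule on 2]
6. (s | ~p) & (q | p), 0   [[]-rule on 4 via 0R0]
7. s | ~p, 0   [&-rule on 6]
8. q | p, 0   [&-rule on 6]
9. ~[](q | p), 0   [~&-rule on 5 (branches; this branch)]
10. ~p, 0   [|-rule on 7 (branches; this branch)]
11. q, 0   [|-rule on 8 (branches; this branch)]
12. ~q, 1   [~[]-rule on 3: fresh world 1, 0R1]
13. (s | ~p) & (q | p), 1   [[]-rule on 4 via 0R1]
14. s | ~p, 1   [&-rule on 13]
15. q | p, 1   [&-rule on 13]
16. s, 1   [|-rule on 14 (branches; this branch)]
17. p, 1   [|-rule on 15 (branches; this branch)]
18. ~(q | p), 2   [~[]-rule on 9: fresh world 2, 0R2]
19. ~q, 2   [~|-rule on 18]
20. ~p, 2   [~|-rule on 18]
21. (s | ~p) & (q | p), 2   [[]-rule on 4 via 0R2]
22. s | ~p, 2   [&-rule on 21]
23. q | p, 2   [&-rule on 21]
24. p, 2   [|-rule on 23 (branches; this branch)]
Accessibility: 0R0, 0R1, 0R2, 1R1, 2R2
Branch closes: p and ~p both at 2.
All branches of the negation close; one closing branch shown above.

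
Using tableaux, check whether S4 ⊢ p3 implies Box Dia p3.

Tableau for the negation not (p3 implies Box Dia p3):
1. not (p3 implies Box Dia p3), 0
2. p3, 0
3. not Box Dia p3, 0
4. not Dia p3, 1
5. not p3, 1
Accessibility: 0R0, 0R1, 1R1
The negation has an open branch (countermodel exists).

Invalid (countermodel exists)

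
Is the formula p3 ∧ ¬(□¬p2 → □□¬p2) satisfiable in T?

Yes, satisfiable

1. p3 ∧ ¬(□¬p2 → □□¬p2), u
2. p3, u   [∧-rule on 1]
3. ¬(□¬p2 → □□¬p2), u   [∧-rule on 1]
4. □¬p2, u   [¬→-rule on 3]
5. ¬□□¬p2, u   [¬→-rule on 3]
6. ¬p2, u   [□-rule on 4 via uRu]
7. ¬□¬p2, v   [¬□-rule on 5: fresh world v, uRv]
8. ¬p2, v   [□-rule on 4 via uRv]
9. p2, w   [¬□-rule on 7: fresh world w, vRw]
Accessibility: uRu, uRv, vRv, vRw, wRw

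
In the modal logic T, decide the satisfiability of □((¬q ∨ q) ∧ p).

1. □((¬q ∨ q) ∧ p), 0
2. (¬q ∨ q) ∧ p, 0
3. ¬q ∨ q, 0
4. p, 0
5. q, 0
Accessibility: 0R0

Satisfiable (open branch found)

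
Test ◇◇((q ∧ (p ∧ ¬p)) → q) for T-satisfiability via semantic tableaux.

1. ◇◇((q ∧ (p ∧ ¬p)) → q), u
2. ◇((q ∧ (p ∧ ¬p)) → q), v   [◇-rule on 1: fresh world v, uRv]
3. (q ∧ (p ∧ ¬p)) → q, w   [◇-rule on 2: fresh world w, vRw]
4. q, w   [→-rule on 3 (branches; this branch)]
Accessibility: uRu, uRv, vRv, vRw, wRw

Yes, satisfiable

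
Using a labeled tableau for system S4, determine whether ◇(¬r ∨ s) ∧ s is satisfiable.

1. ◇(¬r ∨ s) ∧ s, u
2. ◇(¬r ∨ s), u
3. s, u
4. ¬r ∨ s, v
5. s, v
Accessibility: uRu, uRv, vRv

Satisfiable (open branch found)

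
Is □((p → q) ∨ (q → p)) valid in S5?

Valid

Tableau for the negation ¬□((p → q) ∨ (q → p)):
1. ¬□((p → q) ∨ (q → p)), 0
2. ¬((p → q) ∨ (q → p)), 1
3. ¬(p → q), 1
4. ¬(q → p), 1
5. p, 1
6. ¬q, 1
7. q, 1
8. ¬p, 1
Accessibility: 0R0, 0R1, 1R0, 1R1
Branch closes: q and ¬q both at 1.
Every branch of the negation's tableau closes; the branch above is one of them.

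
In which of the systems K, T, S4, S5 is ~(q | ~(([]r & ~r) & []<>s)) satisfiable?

K

T-tableau for the formula:
1. ~(q | ~(([]r & ~r) & []<>s)), u
2. ~q, u   [~|-rule on 1]
3. ([]r & ~r) & []<>s, u   [~|-rule on 1]
4. []r & ~r, u   [&-rule on 3]
5. []<>s, u   [&-rule on 3]
6. []r, u   [&-rule on 4]
7. ~r, u   [&-rule on 4]
8. <>s, u   [[]-rule on 5 via uRu]
9. r, u   [[]-rule on 6 via uRu]
Accessibility: uRu
Branch closes: r and ~r both at u.
Every branch closes (one shown): unsatisfiable in T, hence also in S4, S5 (every S4/S5-frame is a T-frame).
K-tableau for the formula:
1. ~(q | ~(([]r & ~r) & []<>s)), u
2. ~q, u   [~|-rule on 1]
3. ([]r & ~r) & []<>s, u   [~|-rule on 1]
4. []r & ~r, u   [&-rule on 3]
5. []<>s, u   [&-rule on 3]
6. []r, u   [&-rule on 4]
7. ~r, u   [&-rule on 4]
Complete open branch: satisfiable in K.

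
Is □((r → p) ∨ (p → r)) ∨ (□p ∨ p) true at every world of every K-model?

Tableau for the negation ¬(□((r → p) ∨ (p → r)) ∨ (□p ∨ p)):
1. ¬(□((r → p) ∨ (p → r)) ∨ (□p ∨ p)), u
2. ¬□((r → p) ∨ (p → r)), u   [¬∨-rule on 1]
3. ¬(□p ∨ p), u   [¬∨-rule on 1]
4. ¬□p, u   [¬∨-rule on 3]
5. ¬p, u   [¬∨-rule on 3]
6. ¬((r → p) ∨ (p → r)), v   [¬□-rule on 2: fresh world v, uRv]
7. ¬(r → p), v   [¬∨-rule on 6]
8. ¬(p → r), v   [¬∨-rule on 6]
9. r, v   [¬→-rule on 7]
10. ¬p, v   [¬→-rule on 7]
11. p, v   [¬→-rule on 8]
12. ¬r, v   [¬→-rule on 8]
Accessibility: uRv
Branch closes: p and ¬p both at v.
Every branch of the negation's tableau closes; the branch above is one of them.

Valid in K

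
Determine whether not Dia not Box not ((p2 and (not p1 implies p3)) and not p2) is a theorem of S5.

Tableau for the negation Dia not Box not ((p2 and (not p1 implies p3)) and not p2):
1. Dia not Box not ((p2 and (not p1 implies p3)) and not p2), w0
2. not Box not ((p2 and (not p1 implies p3)) and not p2), w1   [Dia-rule on 1: fresh world w1, w0Rw1]
3. (p2 and (not p1 implies p3)) and not p2, w2   [neg-Box-rule on 2: fresh world w2, w1Rw2]
4. p2 and (not p1 implies p3), w2   [and-rule on 3]
5. not p2, w2   [and-rule on 3]
6. p2, w2   [and-rule on 4]
7. not p1 implies p3, w2   [and-rule on 4]
Accessibility: w0Rw0, w0Rw1, w0Rw2, w1Rw0, w1Rw1, w1Rw2, w2Rw0, w2Rw1, w2Rw2
Branch closes: p2 and not p2 both at w2.
Every branch of the negation's tableau closes; the branch above is one of them.

Valid in S5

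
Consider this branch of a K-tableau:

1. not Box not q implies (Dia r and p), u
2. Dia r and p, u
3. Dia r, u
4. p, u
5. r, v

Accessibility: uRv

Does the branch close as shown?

Not closed

No world carries both an atom and its negation.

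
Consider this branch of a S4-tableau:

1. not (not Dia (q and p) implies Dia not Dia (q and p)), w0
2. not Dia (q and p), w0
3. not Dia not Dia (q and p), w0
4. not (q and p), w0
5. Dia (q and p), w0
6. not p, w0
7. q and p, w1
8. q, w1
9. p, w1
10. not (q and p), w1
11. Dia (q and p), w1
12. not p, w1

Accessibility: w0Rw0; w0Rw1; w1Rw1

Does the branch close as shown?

Both p and not p appear at w1.

Closed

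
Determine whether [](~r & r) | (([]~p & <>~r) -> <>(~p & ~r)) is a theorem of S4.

Tableau for the negation ~([](~r & r) | (([]~p & <>~r) -> <>(~p & ~r))):
1. ~([](~r & r) | (([]~p & <>~r) -> <>(~p & ~r))), w0
2. ~[](~r & r), w0
3. ~(([]~p & <>~r) -> <>(~p & ~r)), w0
4. []~p & <>~r, w0
5. ~<>(~p & ~r), w0
6. []~p, w0
7. <>~r, w0
8. ~(~p & ~r), w0
9. ~p, w0
10. r, w0
11. ~(~r & r), w1
12. ~(~p & ~r), w1
13. ~p, w1
14. r, w1
15. ~r, w2
16. ~(~p & ~r), w2
17. ~p, w2
18. r, w2
Accessibility: w0Rw0, w0Rw1, w0Rw2, w1Rw1, w2Rw2
Branch closes: r and ~r both at w2.
All branches of the negation close; one closing branch shown above.

Valid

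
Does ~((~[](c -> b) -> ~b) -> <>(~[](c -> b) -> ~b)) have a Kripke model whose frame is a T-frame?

No, unsatisfiable

1. ~((~[](c -> b) -> ~b) -> <>(~[](c -> b) -> ~b)), w0
2. ~[](c -> b) -> ~b, w0
3. ~<>(~[](c -> b) -> ~b), w0
4. ~(~[](c -> b) -> ~b), w0
5. ~[](c -> b), w0
6. b, w0
7. [](c -> b), w0
8. c -> b, w0
9. ~(c -> b), w1
10. c, w1
11. ~b, w1
12. ~(~[](c -> b) -> ~b), w1
13. ~[](c -> b), w1
14. b, w1
Accessibility: w0Rw0, w0Rw1, w1Rw1
Branch closes: b and ~b both at w1.
Every branch closes; the branch above is one of them.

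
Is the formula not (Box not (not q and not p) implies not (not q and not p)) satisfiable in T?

Unsatisfiable (every branch closes)

1. not (Box not (not q and not p) implies not (not q and not p)), u
2. Box not (not q and not p), u
3. not q and not p, u
4. not q, u
5. not p, u
6. not (not q and not p), u
7. p, u
Accessibility: uRu
Branch closes: p and not p both at u.
All branches of the tableau close; one closing branch shown above.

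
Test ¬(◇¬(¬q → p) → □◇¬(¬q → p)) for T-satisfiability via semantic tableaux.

Yes, satisfiable

1. ¬(◇¬(¬q → p) → □◇¬(¬q → p)), 0
2. ◇¬(¬q → p), 0   [¬→-rule on 1]
3. ¬□◇¬(¬q → p), 0   [¬→-rule on 1]
4. ¬(¬q → p), 1   [◇-rule on 2: fresh world 1, 0R1]
5. ¬q, 1   [¬→-rule on 4]
6. ¬p, 1   [¬→-rule on 4]
7. ¬◇¬(¬q → p), 2   [¬□-rule on 3: fresh world 2, 0R2]
8. ¬q → p, 2   [¬◇-rule on 7 via 2R2]
9. p, 2   [→-rule on 8 (branches; this branch)]
Accessibility: 0R0, 0R1, 0R2, 1R1, 2R2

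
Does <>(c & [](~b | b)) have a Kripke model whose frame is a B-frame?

Yes, satisfiable

1. <>(c & [](~b | b)), u
2. c & [](~b | b), v   [<>-rule on 1: fresh world v, uRv]
3. c, v   [&-rule on 2]
4. [](~b | b), v   [&-rule on 2]
5. ~b | b, u   [[]-rule on 4 via vRu]
6. ~b | b, v   [[]-rule on 4 via vRv]
7. b, u   [|-rule on 5 (branches; this branch)]
8. b, v   [|-rule on 6 (branches; this branch)]
Accessibility: uRu, uRv, vRu, vRv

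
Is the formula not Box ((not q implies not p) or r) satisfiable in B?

1. not Box ((not q implies not p) or r), u
2. not ((not q implies not p) or r), v
3. not (not q implies not p), v
4. not r, v
5. not q, v
6. p, v
Accessibility: uRu, uRv, vRu, vRv

Yes, satisfiable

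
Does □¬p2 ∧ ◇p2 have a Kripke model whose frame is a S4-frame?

1. □¬p2 ∧ ◇p2, u
2. □¬p2, u   [∧-rule on 1]
3. ◇p2, u   [∧-rule on 1]
4. ¬p2, u   [□-rule on 2 via uRu]
5. p2, v   [◇-rule on 3: fresh world v, uRv]
6. ¬p2, v   [□-rule on 2 via uRv]
Accessibility: uRu, uRv, vRv
Branch closes: p2 and ¬p2 both at v.
All branches of the tableau close; one closing branch shown above.

No, unsatisfiable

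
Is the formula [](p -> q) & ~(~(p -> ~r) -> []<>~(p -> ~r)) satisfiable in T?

1. [](p -> q) & ~(~(p -> ~r) -> []<>~(p -> ~r)), u
2. [](p -> q), u
3. ~(~(p -> ~r) -> []<>~(p -> ~r)), u
4. ~(p -> ~r), u
5. ~[]<>~(p -> ~r), u
6. p, u
7. r, u
8. p -> q, u
9. q, u
10. ~<>~(p -> ~r), v
11. p -> q, v
12. p -> ~r, v
13. q, v
14. ~r, v
Accessibility: uRu, uRv, vRv

Satisfiable (open branch found)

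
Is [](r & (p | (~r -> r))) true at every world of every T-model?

No, not valid

Tableau for the negation ~[](r & (p | (~r -> r))):
1. ~[](r & (p | (~r -> r))), w0
2. ~(r & (p | (~r -> r))), w1
3. ~(p | (~r -> r)), w1
4. ~p, w1
5. ~(~r -> r), w1
6. ~r, w1
Accessibility: w0Rw0, w0Rw1, w1Rw1
The negation has an open branch (countermodel exists).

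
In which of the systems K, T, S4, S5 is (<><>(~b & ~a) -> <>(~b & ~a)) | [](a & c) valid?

S4, S5

S4-tableau for the negation ~((<><>(~b & ~a) -> <>(~b & ~a)) | [](a & c)):
1. ~((<><>(~b & ~a) -> <>(~b & ~a)) | [](a & c)), w0
2. ~(<><>(~b & ~a) -> <>(~b & ~a)), w0
3. ~[](a & c), w0
4. <><>(~b & ~a), w0
5. ~<>(~b & ~a), w0
6. ~(~b & ~a), w0
7. a, w0
8. ~(a & c), w1
9. ~(~b & ~a), w1
10. ~c, w1
11. a, w1
12. <>(~b & ~a), w2
13. ~(~b & ~a), w2
14. a, w2
15. ~b & ~a, w3
16. ~b, w3
17. ~a, w3
18. ~(~b & ~a), w3
19. a, w3
Accessibility: w0Rw0, w0Rw1, w0Rw2, w0Rw3, w1Rw1, w2Rw2, w2Rw3, w3Rw3
Branch closes: a and ~a both at w3.
Every branch closes (one shown): valid in S4, hence also in S5 (every theorem of S4 is a theorem of S5).
T-tableau for the negation ~((<><>(~b & ~a) -> <>(~b & ~a)) | [](a & c)):
1. ~((<><>(~b & ~a) -> <>(~b & ~a)) | [](a & c)), w0
2. ~(<><>(~b & ~a) -> <>(~b & ~a)), w0
3. ~[](a & c), w0
4. <><>(~b & ~a), w0
5. ~<>(~b & ~a), w0
6. ~(~b & ~a), w0
7. a, w0
8. ~(a & c), w1
9. ~(~b & ~a), w1
10. ~c, w1
11. a, w1
12. <>(~b & ~a), w2
13. ~(~b & ~a), w2
14. a, w2
15. ~b & ~a, w3
16. ~b, w3
17. ~a, w3
Accessibility: w0Rw0, w0Rw1, w0Rw2, w1Rw1, w2Rw2, w2Rw3, w3Rw3
Complete open branch: countermodel on a T-frame, so not valid in T, nor in K (the same frame is also a K-frame).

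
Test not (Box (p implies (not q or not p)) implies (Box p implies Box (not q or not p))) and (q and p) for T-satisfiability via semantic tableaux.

1. not (Box (p implies (not q or not p)) implies (Box p implies Box (not q or not p))) and (q and p), u
2. not (Box (p implies (not q or not p)) implies (Box p implies Box (not q or not p))), u
3. q and p, u
4. Box (p implies (not q or not p)), u
5. not (Box p implies Box (not q or not p)), u
6. q, u
7. p, u
8. Box p, u
9. not Box (not q or not p), u
10. p implies (not q or not p), u
11. not q or not p, u
12. not p, u
Accessibility: uRu
Branch closes: p and not p both at u.
Every branch closes; the branch above is one of them.

Unsatisfiable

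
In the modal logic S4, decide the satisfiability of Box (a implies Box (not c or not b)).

Satisfiable

1. Box (a implies Box (not c or not b)), u
2. a implies Box (not c or not b), u   [Box-rule on 1 via uRu]
3. Box (not c or not b), u   [implies-rule on 2 (branches; this branch)]
4. not c or not b, u   [Box-rule on 3 via uRu]
5. not b, u   [or-rule on 4 (branches; this branch)]
Accessibility: uRu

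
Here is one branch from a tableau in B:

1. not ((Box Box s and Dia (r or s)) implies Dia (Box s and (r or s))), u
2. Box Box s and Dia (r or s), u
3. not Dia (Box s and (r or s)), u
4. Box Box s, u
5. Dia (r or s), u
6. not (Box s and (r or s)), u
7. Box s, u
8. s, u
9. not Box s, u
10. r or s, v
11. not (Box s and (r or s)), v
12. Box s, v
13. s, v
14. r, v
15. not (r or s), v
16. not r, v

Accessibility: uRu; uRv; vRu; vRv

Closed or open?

Yes, closed

Both r and not r appear at v.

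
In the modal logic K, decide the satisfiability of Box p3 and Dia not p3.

Unsatisfiable

1. Box p3 and Dia not p3, 0
2. Box p3, 0   [and-rule on 1]
3. Dia not p3, 0   [and-rule on 1]
4. not p3, 1   [Dia-rule on 3: fresh world 1, 0R1]
5. p3, 1   [Box-rule on 2 via 0R1]
Accessibility: 0R1
Branch closes: p3 and not p3 both at 1.
Every branch closes; the branch above is one of them.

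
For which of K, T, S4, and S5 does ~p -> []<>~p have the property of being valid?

S5

S5-tableau for the negation ~(~p -> []<>~p):
1. ~(~p -> []<>~p), w0
2. ~p, w0   [~->-rule on 1]
3. ~[]<>~p, w0   [~->-rule on 1]
4. ~<>~p, w1   [~[]-rule on 3: fresh world w1, w0Rw1]
5. p, w0   [~<>-rule on 4 via w1Rw0]
Accessibility: w0Rw0, w0Rw1, w1Rw0, w1Rw1
Branch closes: p and ~p both at w0.
Every branch closes (one shown): valid in S5.
S4-tableau for the negation ~(~p -> []<>~p):
1. ~(~p -> []<>~p), w0
2. ~p, w0   [~->-rule on 1]
3. ~[]<>~p, w0   [~->-rule on 1]
4. ~<>~p, w1   [~[]-rule on 3: fresh world w1, w0Rw1]
5. p, w1   [~<>-rule on 4 via w1Rw1]
Accessibility: w0Rw0, w0Rw1, w1Rw1
Complete open branch: countermodel on an S4-frame, so not valid in S4, nor in K, T (the same frame is also a K-frame and a T-frame).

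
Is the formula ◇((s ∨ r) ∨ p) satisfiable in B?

Satisfiable (open branch found)

1. ◇((s ∨ r) ∨ p), u
2. (s ∨ r) ∨ p, v   [◇-rule on 1: fresh world v, uRv]
3. p, v   [∨-rule on 2 (branches; this branch)]
Accessibility: uRu, uRv, vRu, vRv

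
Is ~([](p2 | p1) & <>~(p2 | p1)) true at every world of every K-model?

Yes, valid

Tableau for the negation [](p2 | p1) & <>~(p2 | p1):
1. [](p2 | p1) & <>~(p2 | p1), 0
2. [](p2 | p1), 0
3. <>~(p2 | p1), 0
4. ~(p2 | p1), 1
5. ~p2, 1
6. ~p1, 1
7. p2 | p1, 1
8. p1, 1
Accessibility: 0R1
Branch closes: p1 and ~p1 both at 1.
Every branch of the negation's tableau closes; the branch above is one of them.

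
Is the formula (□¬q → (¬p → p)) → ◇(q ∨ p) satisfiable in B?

1. (□¬q → (¬p → p)) → ◇(q ∨ p), u
2. ◇(q ∨ p), u   [→-rule on 1 (branches; this branch)]
3. q ∨ p, v   [◇-rule on 2: fresh world v, uRv]
4. p, v   [∨-rule on 3 (branches; this branch)]
Accessibility: uRu, uRv, vRu, vRv

Yes, satisfiable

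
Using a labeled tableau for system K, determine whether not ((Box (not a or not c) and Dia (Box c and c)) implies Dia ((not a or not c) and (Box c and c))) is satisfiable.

No, unsatisfiable

1. not ((Box (not a or not c) and Dia (Box c and c)) implies Dia ((not a or not c) and (Box c and c))), w0
2. Box (not a or not c) and Dia (Box c and c), w0
3. not Dia ((not a or not c) and (Box c and c)), w0
4. Box (not a or not c), w0
5. Dia (Box c and c), w0
6. Box c and c, w1
7. Box c, w1
8. c, w1
9. not ((not a or not c) and (Box c and c)), w1
10. not a or not c, w1
11. not (Box c and c), w1
12. not a, w1
13. not Box c, w1
14. not c, w2
15. c, w2
Accessibility: w0Rw1, w1Rw2
Branch closes: c and not c both at w2.
(One branch shown.) All branches close.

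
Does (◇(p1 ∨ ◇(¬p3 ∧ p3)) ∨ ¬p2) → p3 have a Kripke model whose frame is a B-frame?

Satisfiable

1. (◇(p1 ∨ ◇(¬p3 ∧ p3)) ∨ ¬p2) → p3, u
2. p3, u
Accessibility: uRu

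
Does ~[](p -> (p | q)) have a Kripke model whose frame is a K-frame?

1. ~[](p -> (p | q)), 0
2. ~(p -> (p | q)), 1
3. p, 1
4. ~(p | q), 1
5. ~p, 1
6. ~q, 1
Accessibility: 0R1
Branch closes: p and ~p both at 1.
Every branch closes; the branch above is one of them.

Unsatisfiable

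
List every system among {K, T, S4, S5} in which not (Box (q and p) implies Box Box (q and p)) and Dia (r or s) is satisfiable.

S4-tableau for the formula:
1. not (Box (q and p) implies Box Box (q and p)) and Dia (r or s), u
2. not (Box (q and p) implies Box Box (q and p)), u
3. Dia (r or s), u
4. Box (q and p), u
5. not Box Box (q and p), u
6. q and p, u
7. q, u
8. p, u
9. r or s, v
10. q and p, v
11. q, v
12. p, v
13. s, v
14. not Box (q and p), w
15. q and p, w
16. q, w
17. p, w
18. not (q and p), x
19. q and p, x
20. q, x
21. p, x
22. not p, x
Accessibility: uRu, uRv, uRw, uRx, vRv, wRw, wRx, xRx
Branch closes: p and not p both at x.
Every branch closes (one shown): unsatisfiable in S4, hence also in S5 (every S5-frame is an S4-frame).
T-tableau for the formula:
1. not (Box (q and p) implies Box Box (q and p)) and Dia (r or s), u
2. not (Box (q and p) implies Box Box (q and p)), u
3. Dia (r or s), u
4. Box (q and p), u
5. not Box Box (q and p), u
6. q and p, u
7. q, u
8. p, u
9. r or s, v
10. q and p, v
11. q, v
12. p, v
13. s, v
14. not Box (q and p), w
15. q and p, w
16. q, w
17. p, w
18. not (q and p), x
19. not p, x
Accessibility: uRu, uRv, uRw, vRv, wRw, wRx, xRx
Complete open branch: satisfiable in T, hence also in K (this T-model is also a K-model).

K, T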